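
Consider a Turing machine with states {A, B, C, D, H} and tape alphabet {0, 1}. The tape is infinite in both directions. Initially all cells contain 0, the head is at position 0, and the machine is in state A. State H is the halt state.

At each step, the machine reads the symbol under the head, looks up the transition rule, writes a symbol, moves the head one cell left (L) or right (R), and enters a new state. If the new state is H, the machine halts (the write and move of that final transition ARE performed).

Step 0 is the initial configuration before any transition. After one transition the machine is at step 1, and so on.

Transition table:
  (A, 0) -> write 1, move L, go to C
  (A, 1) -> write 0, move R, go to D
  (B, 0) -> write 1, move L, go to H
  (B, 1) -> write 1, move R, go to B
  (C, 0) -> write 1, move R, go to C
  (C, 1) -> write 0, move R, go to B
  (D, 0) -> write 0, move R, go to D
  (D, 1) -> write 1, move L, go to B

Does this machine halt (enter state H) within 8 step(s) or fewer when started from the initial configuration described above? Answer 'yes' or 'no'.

Answer: yes

Derivation:
Step 1: in state A at pos 0, read 0 -> (A,0)->write 1,move L,goto C. Now: state=C, head=-1, tape[-2..1]=0010 (head:  ^)
Step 2: in state C at pos -1, read 0 -> (C,0)->write 1,move R,goto C. Now: state=C, head=0, tape[-2..1]=0110 (head:   ^)
Step 3: in state C at pos 0, read 1 -> (C,1)->write 0,move R,goto B. Now: state=B, head=1, tape[-2..2]=01000 (head:    ^)
Step 4: in state B at pos 1, read 0 -> (B,0)->write 1,move L,goto H. Now: state=H, head=0, tape[-2..2]=01010 (head:   ^)
State H reached at step 4; 4 <= 8 -> yes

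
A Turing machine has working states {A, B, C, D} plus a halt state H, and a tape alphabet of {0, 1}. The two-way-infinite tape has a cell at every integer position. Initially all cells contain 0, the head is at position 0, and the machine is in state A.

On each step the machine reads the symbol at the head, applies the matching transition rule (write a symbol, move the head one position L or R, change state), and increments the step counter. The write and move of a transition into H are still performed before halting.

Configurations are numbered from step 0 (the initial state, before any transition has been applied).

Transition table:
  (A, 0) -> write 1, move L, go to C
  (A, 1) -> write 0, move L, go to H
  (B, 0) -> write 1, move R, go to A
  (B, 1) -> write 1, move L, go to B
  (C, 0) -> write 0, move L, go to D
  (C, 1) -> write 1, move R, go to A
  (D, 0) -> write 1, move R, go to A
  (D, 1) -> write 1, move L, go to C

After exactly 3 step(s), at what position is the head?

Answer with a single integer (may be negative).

Answer: -1

Derivation:
Step 1: in state A at pos 0, read 0 -> (A,0)->write 1,move L,goto C. Now: state=C, head=-1, tape[-2..1]=0010 (head:  ^)
Step 2: in state C at pos -1, read 0 -> (C,0)->write 0,move L,goto D. Now: state=D, head=-2, tape[-3..1]=00010 (head:  ^)
Step 3: in state D at pos -2, read 0 -> (D,0)->write 1,move R,goto A. Now: state=A, head=-1, tape[-3..1]=01010 (head:   ^)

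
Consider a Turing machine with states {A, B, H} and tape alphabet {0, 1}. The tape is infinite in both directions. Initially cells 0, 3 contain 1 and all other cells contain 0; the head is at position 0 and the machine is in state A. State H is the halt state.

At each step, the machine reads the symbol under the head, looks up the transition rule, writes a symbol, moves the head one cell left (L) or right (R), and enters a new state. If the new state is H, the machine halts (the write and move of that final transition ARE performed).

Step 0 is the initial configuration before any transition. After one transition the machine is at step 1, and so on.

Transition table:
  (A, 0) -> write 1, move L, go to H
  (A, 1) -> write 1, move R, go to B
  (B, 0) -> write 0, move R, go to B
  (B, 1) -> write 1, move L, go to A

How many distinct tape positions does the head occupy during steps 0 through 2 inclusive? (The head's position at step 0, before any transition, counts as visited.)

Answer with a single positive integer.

Answer: 3

Derivation:
Step 1: in state A at pos 0, read 1 -> (A,1)->write 1,move R,goto B. Now: state=B, head=1, tape[-1..4]=010010 (head:   ^)
Step 2: in state B at pos 1, read 0 -> (B,0)->write 0,move R,goto B. Now: state=B, head=2, tape[-1..4]=010010 (head:    ^)
Head positions at steps 0..2: starting at 0, distinct positions visited = {0, 1, 2} -> 3 position(s)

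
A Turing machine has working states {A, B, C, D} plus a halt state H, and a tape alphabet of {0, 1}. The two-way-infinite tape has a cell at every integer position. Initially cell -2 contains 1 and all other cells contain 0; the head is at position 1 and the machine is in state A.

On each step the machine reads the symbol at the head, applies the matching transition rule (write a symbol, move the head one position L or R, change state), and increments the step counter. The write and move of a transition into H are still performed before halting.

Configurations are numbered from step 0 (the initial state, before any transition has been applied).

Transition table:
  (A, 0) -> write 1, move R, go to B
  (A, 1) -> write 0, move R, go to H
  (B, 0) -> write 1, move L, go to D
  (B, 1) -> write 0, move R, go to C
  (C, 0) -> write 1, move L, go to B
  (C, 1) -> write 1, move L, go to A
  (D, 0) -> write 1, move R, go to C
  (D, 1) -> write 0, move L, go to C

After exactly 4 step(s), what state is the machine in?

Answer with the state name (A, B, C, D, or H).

Step 1: in state A at pos 1, read 0 -> (A,0)->write 1,move R,goto B. Now: state=B, head=2, tape[-3..3]=0100100 (head:      ^)
Step 2: in state B at pos 2, read 0 -> (B,0)->write 1,move L,goto D. Now: state=D, head=1, tape[-3..3]=0100110 (head:     ^)
Step 3: in state D at pos 1, read 1 -> (D,1)->write 0,move L,goto C. Now: state=C, head=0, tape[-3..3]=0100010 (head:    ^)
Step 4: in state C at pos 0, read 0 -> (C,0)->write 1,move L,goto B. Now: state=B, head=-1, tape[-3..3]=0101010 (head:   ^)

Answer: B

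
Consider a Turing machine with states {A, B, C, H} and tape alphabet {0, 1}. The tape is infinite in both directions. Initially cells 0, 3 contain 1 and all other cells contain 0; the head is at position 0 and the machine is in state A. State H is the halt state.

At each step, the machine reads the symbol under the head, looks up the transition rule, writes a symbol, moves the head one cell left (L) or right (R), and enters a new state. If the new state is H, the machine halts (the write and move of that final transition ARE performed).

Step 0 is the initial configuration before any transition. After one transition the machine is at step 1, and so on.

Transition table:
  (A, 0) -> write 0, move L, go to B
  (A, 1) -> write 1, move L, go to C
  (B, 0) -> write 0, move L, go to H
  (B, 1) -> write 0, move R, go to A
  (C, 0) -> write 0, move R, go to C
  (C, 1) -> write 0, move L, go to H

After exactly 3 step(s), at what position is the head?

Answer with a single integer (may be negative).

Answer: -1

Derivation:
Step 1: in state A at pos 0, read 1 -> (A,1)->write 1,move L,goto C. Now: state=C, head=-1, tape[-2..4]=0010010 (head:  ^)
Step 2: in state C at pos -1, read 0 -> (C,0)->write 0,move R,goto C. Now: state=C, head=0, tape[-2..4]=0010010 (head:   ^)
Step 3: in state C at pos 0, read 1 -> (C,1)->write 0,move L,goto H. Now: state=H, head=-1, tape[-2..4]=0000010 (head:  ^)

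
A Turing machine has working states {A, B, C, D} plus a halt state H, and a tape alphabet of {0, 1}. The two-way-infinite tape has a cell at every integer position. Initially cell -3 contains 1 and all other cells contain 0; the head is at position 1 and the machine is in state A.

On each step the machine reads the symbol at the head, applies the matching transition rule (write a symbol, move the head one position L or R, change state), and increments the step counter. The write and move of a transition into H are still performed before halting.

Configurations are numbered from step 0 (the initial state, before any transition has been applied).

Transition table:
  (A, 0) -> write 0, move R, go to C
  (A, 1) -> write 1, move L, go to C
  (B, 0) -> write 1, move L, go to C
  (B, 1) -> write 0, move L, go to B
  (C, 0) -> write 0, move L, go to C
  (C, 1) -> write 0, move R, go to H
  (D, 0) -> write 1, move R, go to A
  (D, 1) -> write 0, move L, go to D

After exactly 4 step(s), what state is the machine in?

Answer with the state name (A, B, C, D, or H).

Step 1: in state A at pos 1, read 0 -> (A,0)->write 0,move R,goto C. Now: state=C, head=2, tape[-4..3]=01000000 (head:       ^)
Step 2: in state C at pos 2, read 0 -> (C,0)->write 0,move L,goto C. Now: state=C, head=1, tape[-4..3]=01000000 (head:      ^)
Step 3: in state C at pos 1, read 0 -> (C,0)->write 0,move L,goto C. Now: state=C, head=0, tape[-4..3]=01000000 (head:     ^)
Step 4: in state C at pos 0, read 0 -> (C,0)->write 0,move L,goto C. Now: state=C, head=-1, tape[-4..3]=01000000 (head:    ^)

Answer: C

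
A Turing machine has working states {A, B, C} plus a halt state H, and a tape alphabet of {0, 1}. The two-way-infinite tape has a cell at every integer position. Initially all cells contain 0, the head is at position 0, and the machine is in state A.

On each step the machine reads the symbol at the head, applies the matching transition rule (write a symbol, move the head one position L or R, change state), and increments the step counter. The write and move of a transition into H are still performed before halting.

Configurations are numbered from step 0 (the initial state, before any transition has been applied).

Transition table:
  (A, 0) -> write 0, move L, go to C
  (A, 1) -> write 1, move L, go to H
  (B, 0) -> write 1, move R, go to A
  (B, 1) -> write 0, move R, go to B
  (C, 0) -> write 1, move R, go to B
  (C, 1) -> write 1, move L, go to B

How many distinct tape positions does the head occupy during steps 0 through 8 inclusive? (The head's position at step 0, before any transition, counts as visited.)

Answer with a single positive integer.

Answer: 4

Derivation:
Step 1: in state A at pos 0, read 0 -> (A,0)->write 0,move L,goto C. Now: state=C, head=-1, tape[-2..1]=0000 (head:  ^)
Step 2: in state C at pos -1, read 0 -> (C,0)->write 1,move R,goto B. Now: state=B, head=0, tape[-2..1]=0100 (head:   ^)
Step 3: in state B at pos 0, read 0 -> (B,0)->write 1,move R,goto A. Now: state=A, head=1, tape[-2..2]=01100 (head:    ^)
Step 4: in state A at pos 1, read 0 -> (A,0)->write 0,move L,goto C. Now: state=C, head=0, tape[-2..2]=01100 (head:   ^)
Step 5: in state C at pos 0, read 1 -> (C,1)->write 1,move L,goto B. Now: state=B, head=-1, tape[-2..2]=01100 (head:  ^)
Step 6: in state B at pos -1, read 1 -> (B,1)->write 0,move R,goto B. Now: state=B, head=0, tape[-2..2]=00100 (head:   ^)
Step 7: in state B at pos 0, read 1 -> (B,1)->write 0,move R,goto B. Now: state=B, head=1, tape[-2..2]=00000 (head:    ^)
Step 8: in state B at pos 1, read 0 -> (B,0)->write 1,move R,goto A. Now: state=A, head=2, tape[-2..3]=000100 (head:     ^)
Head positions at steps 0..8: starting at 0, distinct positions visited = {-1, 0, 1, 2} -> 4 position(s)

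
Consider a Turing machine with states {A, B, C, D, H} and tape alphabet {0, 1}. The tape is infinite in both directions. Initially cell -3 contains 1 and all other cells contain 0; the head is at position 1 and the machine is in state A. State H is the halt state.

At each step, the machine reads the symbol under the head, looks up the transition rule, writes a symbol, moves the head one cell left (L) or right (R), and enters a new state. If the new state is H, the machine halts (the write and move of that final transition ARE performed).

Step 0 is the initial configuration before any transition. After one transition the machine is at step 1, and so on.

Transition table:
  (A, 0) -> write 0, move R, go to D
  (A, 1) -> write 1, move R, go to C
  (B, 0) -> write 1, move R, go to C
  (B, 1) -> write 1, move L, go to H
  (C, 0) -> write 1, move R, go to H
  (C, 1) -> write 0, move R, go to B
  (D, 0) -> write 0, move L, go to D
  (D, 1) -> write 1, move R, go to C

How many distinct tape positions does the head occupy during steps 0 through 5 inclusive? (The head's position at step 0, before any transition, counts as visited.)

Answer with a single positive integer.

Answer: 5

Derivation:
Step 1: in state A at pos 1, read 0 -> (A,0)->write 0,move R,goto D. Now: state=D, head=2, tape[-4..3]=01000000 (head:       ^)
Step 2: in state D at pos 2, read 0 -> (D,0)->write 0,move L,goto D. Now: state=D, head=1, tape[-4..3]=01000000 (head:      ^)
Step 3: in state D at pos 1, read 0 -> (D,0)->write 0,move L,goto D. Now: state=D, head=0, tape[-4..3]=01000000 (head:     ^)
Step 4: in state D at pos 0, read 0 -> (D,0)->write 0,move L,goto D. Now: state=D, head=-1, tape[-4..3]=01000000 (head:    ^)
Step 5: in state D at pos -1, read 0 -> (D,0)->write 0,move L,goto D. Now: state=D, head=-2, tape[-4..3]=01000000 (head:   ^)
Head positions at steps 0..5: starting at 1, distinct positions visited = {-2, -1, 0, 1, 2} -> 5 position(s)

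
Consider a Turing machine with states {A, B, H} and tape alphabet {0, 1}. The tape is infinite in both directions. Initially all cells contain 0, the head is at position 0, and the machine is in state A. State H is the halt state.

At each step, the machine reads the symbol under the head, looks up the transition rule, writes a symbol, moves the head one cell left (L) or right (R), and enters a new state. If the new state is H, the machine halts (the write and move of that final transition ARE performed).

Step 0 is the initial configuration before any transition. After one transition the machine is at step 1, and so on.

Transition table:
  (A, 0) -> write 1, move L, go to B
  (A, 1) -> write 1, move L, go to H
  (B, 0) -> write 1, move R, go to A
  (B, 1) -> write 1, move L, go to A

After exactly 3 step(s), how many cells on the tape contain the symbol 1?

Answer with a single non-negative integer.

Step 1: in state A at pos 0, read 0 -> (A,0)->write 1,move L,goto B. Now: state=B, head=-1, tape[-2..1]=0010 (head:  ^)
Step 2: in state B at pos -1, read 0 -> (B,0)->write 1,move R,goto A. Now: state=A, head=0, tape[-2..1]=0110 (head:   ^)
Step 3: in state A at pos 0, read 1 -> (A,1)->write 1,move L,goto H. Now: state=H, head=-1, tape[-2..1]=0110 (head:  ^)
Cells containing 1 after step 3: {-1, 0} -> 2 cell(s)

Answer: 2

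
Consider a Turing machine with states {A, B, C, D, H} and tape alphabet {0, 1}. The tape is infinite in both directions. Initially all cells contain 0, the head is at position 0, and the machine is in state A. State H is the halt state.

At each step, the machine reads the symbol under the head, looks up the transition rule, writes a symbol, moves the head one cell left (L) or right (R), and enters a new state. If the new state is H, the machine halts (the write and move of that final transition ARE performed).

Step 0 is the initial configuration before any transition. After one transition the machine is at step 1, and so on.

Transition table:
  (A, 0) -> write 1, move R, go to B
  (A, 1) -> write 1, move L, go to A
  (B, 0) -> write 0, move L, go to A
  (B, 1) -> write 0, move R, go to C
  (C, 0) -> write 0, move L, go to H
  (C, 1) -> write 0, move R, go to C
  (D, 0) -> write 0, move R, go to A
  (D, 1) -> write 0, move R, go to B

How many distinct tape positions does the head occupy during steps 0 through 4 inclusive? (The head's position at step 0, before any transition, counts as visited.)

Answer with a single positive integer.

Step 1: in state A at pos 0, read 0 -> (A,0)->write 1,move R,goto B. Now: state=B, head=1, tape[-1..2]=0100 (head:   ^)
Step 2: in state B at pos 1, read 0 -> (B,0)->write 0,move L,goto A. Now: state=A, head=0, tape[-1..2]=0100 (head:  ^)
Step 3: in state A at pos 0, read 1 -> (A,1)->write 1,move L,goto A. Now: state=A, head=-1, tape[-2..2]=00100 (head:  ^)
Step 4: in state A at pos -1, read 0 -> (A,0)->write 1,move R,goto B. Now: state=B, head=0, tape[-2..2]=01100 (head:   ^)
Head positions at steps 0..4: starting at 0, distinct positions visited = {-1, 0, 1} -> 3 position(s)

Answer: 3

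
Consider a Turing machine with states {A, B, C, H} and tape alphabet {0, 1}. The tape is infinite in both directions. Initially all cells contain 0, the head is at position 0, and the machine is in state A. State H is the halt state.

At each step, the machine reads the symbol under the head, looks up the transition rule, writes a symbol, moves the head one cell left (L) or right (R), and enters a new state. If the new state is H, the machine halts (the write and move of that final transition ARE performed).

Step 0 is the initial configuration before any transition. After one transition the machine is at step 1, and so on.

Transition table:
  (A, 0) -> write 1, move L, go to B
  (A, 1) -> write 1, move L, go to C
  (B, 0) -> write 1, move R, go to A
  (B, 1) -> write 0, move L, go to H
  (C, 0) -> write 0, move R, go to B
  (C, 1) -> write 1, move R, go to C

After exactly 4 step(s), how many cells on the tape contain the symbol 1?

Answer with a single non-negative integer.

Step 1: in state A at pos 0, read 0 -> (A,0)->write 1,move L,goto B. Now: state=B, head=-1, tape[-2..1]=0010 (head:  ^)
Step 2: in state B at pos -1, read 0 -> (B,0)->write 1,move R,goto A. Now: state=A, head=0, tape[-2..1]=0110 (head:   ^)
Step 3: in state A at pos 0, read 1 -> (A,1)->write 1,move L,goto C. Now: state=C, head=-1, tape[-2..1]=0110 (head:  ^)
Step 4: in state C at pos -1, read 1 -> (C,1)->write 1,move R,goto C. Now: state=C, head=0, tape[-2..1]=0110 (head:   ^)
Cells containing 1 after step 4: {-1, 0} -> 2 cell(s)

Answer: 2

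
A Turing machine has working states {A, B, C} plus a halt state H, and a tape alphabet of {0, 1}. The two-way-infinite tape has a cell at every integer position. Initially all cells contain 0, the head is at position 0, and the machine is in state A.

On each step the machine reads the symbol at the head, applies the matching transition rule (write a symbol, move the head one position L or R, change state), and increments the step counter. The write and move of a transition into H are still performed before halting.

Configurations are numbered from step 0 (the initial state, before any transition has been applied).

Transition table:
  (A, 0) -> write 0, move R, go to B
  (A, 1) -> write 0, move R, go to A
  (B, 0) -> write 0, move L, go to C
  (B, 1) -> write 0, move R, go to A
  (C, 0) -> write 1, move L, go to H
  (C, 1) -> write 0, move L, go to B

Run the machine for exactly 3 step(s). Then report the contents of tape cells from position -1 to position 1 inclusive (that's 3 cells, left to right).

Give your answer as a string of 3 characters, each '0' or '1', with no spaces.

Answer: 010

Derivation:
Step 1: in state A at pos 0, read 0 -> (A,0)->write 0,move R,goto B. Now: state=B, head=1, tape[-1..2]=0000 (head:   ^)
Step 2: in state B at pos 1, read 0 -> (B,0)->write 0,move L,goto C. Now: state=C, head=0, tape[-1..2]=0000 (head:  ^)
Step 3: in state C at pos 0, read 0 -> (C,0)->write 1,move L,goto H. Now: state=H, head=-1, tape[-2..2]=00100 (head:  ^)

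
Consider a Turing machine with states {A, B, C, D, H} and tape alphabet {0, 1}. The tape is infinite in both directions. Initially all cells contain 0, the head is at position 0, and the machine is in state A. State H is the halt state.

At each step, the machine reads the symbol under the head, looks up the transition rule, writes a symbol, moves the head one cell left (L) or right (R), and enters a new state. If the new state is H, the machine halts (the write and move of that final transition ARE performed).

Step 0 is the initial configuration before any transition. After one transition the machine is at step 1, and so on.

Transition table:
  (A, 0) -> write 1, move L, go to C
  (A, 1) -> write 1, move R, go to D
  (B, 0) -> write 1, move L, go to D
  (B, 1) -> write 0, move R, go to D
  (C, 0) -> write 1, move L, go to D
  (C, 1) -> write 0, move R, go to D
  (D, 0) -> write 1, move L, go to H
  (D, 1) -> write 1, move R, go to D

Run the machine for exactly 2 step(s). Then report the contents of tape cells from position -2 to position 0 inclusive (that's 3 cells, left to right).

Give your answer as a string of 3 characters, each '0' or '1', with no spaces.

Answer: 011

Derivation:
Step 1: in state A at pos 0, read 0 -> (A,0)->write 1,move L,goto C. Now: state=C, head=-1, tape[-2..1]=0010 (head:  ^)
Step 2: in state C at pos -1, read 0 -> (C,0)->write 1,move L,goto D. Now: state=D, head=-2, tape[-3..1]=00110 (head:  ^)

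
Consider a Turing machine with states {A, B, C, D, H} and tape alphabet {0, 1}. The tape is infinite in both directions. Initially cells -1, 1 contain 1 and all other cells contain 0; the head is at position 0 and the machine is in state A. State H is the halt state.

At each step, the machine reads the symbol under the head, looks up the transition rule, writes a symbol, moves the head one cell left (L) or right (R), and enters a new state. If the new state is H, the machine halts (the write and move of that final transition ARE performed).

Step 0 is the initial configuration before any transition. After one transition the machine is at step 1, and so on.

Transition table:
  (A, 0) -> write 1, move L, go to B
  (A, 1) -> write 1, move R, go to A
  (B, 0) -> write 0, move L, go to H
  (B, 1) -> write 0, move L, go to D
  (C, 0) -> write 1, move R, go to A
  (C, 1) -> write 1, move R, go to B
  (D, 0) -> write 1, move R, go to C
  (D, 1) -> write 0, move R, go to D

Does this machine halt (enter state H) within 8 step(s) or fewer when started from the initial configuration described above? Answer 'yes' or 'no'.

Step 1: in state A at pos 0, read 0 -> (A,0)->write 1,move L,goto B. Now: state=B, head=-1, tape[-2..2]=01110 (head:  ^)
Step 2: in state B at pos -1, read 1 -> (B,1)->write 0,move L,goto D. Now: state=D, head=-2, tape[-3..2]=000110 (head:  ^)
Step 3: in state D at pos -2, read 0 -> (D,0)->write 1,move R,goto C. Now: state=C, head=-1, tape[-3..2]=010110 (head:   ^)
Step 4: in state C at pos -1, read 0 -> (C,0)->write 1,move R,goto A. Now: state=A, head=0, tape[-3..2]=011110 (head:    ^)
Step 5: in state A at pos 0, read 1 -> (A,1)->write 1,move R,goto A. Now: state=A, head=1, tape[-3..2]=011110 (head:     ^)
Step 6: in state A at pos 1, read 1 -> (A,1)->write 1,move R,goto A. Now: state=A, head=2, tape[-3..3]=0111100 (head:      ^)
Step 7: in state A at pos 2, read 0 -> (A,0)->write 1,move L,goto B. Now: state=B, head=1, tape[-3..3]=0111110 (head:     ^)
Step 8: in state B at pos 1, read 1 -> (B,1)->write 0,move L,goto D. Now: state=D, head=0, tape[-3..3]=0111010 (head:    ^)
After 8 step(s): state = D (not H) -> not halted within 8 -> no

Answer: no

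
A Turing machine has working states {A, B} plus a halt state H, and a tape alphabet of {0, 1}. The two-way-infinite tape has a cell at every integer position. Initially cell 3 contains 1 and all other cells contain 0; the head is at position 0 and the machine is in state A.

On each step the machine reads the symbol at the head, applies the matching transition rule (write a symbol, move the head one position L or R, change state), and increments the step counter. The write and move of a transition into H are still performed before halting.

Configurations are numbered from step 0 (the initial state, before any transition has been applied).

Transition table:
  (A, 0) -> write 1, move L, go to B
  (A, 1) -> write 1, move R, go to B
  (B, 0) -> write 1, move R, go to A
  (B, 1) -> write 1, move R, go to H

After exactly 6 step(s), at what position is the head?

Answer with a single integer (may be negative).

Answer: 2

Derivation:
Step 1: in state A at pos 0, read 0 -> (A,0)->write 1,move L,goto B. Now: state=B, head=-1, tape[-2..4]=0010010 (head:  ^)
Step 2: in state B at pos -1, read 0 -> (B,0)->write 1,move R,goto A. Now: state=A, head=0, tape[-2..4]=0110010 (head:   ^)
Step 3: in state A at pos 0, read 1 -> (A,1)->write 1,move R,goto B. Now: state=B, head=1, tape[-2..4]=0110010 (head:    ^)
Step 4: in state B at pos 1, read 0 -> (B,0)->write 1,move R,goto A. Now: state=A, head=2, tape[-2..4]=0111010 (head:     ^)
Step 5: in state A at pos 2, read 0 -> (A,0)->write 1,move L,goto B. Now: state=B, head=1, tape[-2..4]=0111110 (head:    ^)
Step 6: in state B at pos 1, read 1 -> (B,1)->write 1,move R,goto H. Now: state=H, head=2, tape[-2..4]=0111110 (head:     ^)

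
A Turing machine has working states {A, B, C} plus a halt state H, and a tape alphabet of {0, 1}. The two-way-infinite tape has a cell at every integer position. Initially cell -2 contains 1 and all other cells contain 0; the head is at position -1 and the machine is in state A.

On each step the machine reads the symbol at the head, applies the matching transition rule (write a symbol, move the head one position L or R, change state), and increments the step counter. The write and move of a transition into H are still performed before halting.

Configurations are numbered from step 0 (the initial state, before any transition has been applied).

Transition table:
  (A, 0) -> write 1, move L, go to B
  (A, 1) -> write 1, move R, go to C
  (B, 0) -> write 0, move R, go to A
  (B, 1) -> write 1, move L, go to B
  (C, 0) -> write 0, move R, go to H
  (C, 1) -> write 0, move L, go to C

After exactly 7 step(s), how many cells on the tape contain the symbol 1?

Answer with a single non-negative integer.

Step 1: in state A at pos -1, read 0 -> (A,0)->write 1,move L,goto B. Now: state=B, head=-2, tape[-3..0]=0110 (head:  ^)
Step 2: in state B at pos -2, read 1 -> (B,1)->write 1,move L,goto B. Now: state=B, head=-3, tape[-4..0]=00110 (head:  ^)
Step 3: in state B at pos -3, read 0 -> (B,0)->write 0,move R,goto A. Now: state=A, head=-2, tape[-4..0]=00110 (head:   ^)
Step 4: in state A at pos -2, read 1 -> (A,1)->write 1,move R,goto C. Now: state=C, head=-1, tape[-4..0]=00110 (head:    ^)
Step 5: in state C at pos -1, read 1 -> (C,1)->write 0,move L,goto C. Now: state=C, head=-2, tape[-4..0]=00100 (head:   ^)
Step 6: in state C at pos -2, read 1 -> (C,1)->write 0,move L,goto C. Now: state=C, head=-3, tape[-4..0]=00000 (head:  ^)
Step 7: in state C at pos -3, read 0 -> (C,0)->write 0,move R,goto H. Now: state=H, head=-2, tape[-4..0]=00000 (head:   ^)
No cell contains 1 after step 7 -> 0 cell(s)

Answer: 0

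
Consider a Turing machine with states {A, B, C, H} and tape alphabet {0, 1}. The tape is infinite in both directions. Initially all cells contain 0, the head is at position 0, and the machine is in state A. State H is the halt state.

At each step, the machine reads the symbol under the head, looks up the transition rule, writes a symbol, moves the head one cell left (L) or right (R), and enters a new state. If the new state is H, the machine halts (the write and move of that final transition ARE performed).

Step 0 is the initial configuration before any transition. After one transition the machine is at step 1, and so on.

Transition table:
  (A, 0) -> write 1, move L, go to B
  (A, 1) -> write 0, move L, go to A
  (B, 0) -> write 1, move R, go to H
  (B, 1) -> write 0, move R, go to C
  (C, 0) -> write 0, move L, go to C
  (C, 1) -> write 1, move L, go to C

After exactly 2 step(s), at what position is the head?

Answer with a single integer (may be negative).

Answer: 0

Derivation:
Step 1: in state A at pos 0, read 0 -> (A,0)->write 1,move L,goto B. Now: state=B, head=-1, tape[-2..1]=0010 (head:  ^)
Step 2: in state B at pos -1, read 0 -> (B,0)->write 1,move R,goto H. Now: state=H, head=0, tape[-2..1]=0110 (head:   ^)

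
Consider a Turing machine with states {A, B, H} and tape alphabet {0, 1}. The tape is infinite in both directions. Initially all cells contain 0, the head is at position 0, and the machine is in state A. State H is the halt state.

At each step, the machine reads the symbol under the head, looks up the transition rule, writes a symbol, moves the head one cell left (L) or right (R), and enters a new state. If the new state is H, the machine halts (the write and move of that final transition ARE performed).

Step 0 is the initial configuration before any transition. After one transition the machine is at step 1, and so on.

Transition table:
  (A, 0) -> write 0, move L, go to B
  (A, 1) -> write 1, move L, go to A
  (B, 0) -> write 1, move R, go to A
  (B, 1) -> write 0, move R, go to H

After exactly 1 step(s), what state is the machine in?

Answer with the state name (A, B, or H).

Answer: B

Derivation:
Step 1: in state A at pos 0, read 0 -> (A,0)->write 0,move L,goto B. Now: state=B, head=-1, tape[-2..1]=0000 (head:  ^)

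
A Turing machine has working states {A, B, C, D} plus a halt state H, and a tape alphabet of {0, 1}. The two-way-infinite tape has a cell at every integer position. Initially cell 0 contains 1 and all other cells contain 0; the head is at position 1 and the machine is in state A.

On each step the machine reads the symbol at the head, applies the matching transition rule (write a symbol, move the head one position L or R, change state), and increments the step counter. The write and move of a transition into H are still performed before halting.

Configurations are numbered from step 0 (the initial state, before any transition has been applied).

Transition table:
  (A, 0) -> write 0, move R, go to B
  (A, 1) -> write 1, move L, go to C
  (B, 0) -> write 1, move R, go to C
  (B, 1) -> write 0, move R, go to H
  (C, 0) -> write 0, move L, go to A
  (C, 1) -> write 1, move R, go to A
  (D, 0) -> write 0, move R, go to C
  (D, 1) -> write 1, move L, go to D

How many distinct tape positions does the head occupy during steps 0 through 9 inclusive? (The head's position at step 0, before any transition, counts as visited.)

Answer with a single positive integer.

Step 1: in state A at pos 1, read 0 -> (A,0)->write 0,move R,goto B. Now: state=B, head=2, tape[-1..3]=01000 (head:    ^)
Step 2: in state B at pos 2, read 0 -> (B,0)->write 1,move R,goto C. Now: state=C, head=3, tape[-1..4]=010100 (head:     ^)
Step 3: in state C at pos 3, read 0 -> (C,0)->write 0,move L,goto A. Now: state=A, head=2, tape[-1..4]=010100 (head:    ^)
Step 4: in state A at pos 2, read 1 -> (A,1)->write 1,move L,goto C. Now: state=C, head=1, tape[-1..4]=010100 (head:   ^)
Step 5: in state C at pos 1, read 0 -> (C,0)->write 0,move L,goto A. Now: state=A, head=0, tape[-1..4]=010100 (head:  ^)
Step 6: in state A at pos 0, read 1 -> (A,1)->write 1,move L,goto C. Now: state=C, head=-1, tape[-2..4]=0010100 (head:  ^)
Step 7: in state C at pos -1, read 0 -> (C,0)->write 0,move L,goto A. Now: state=A, head=-2, tape[-3..4]=00010100 (head:  ^)
Step 8: in state A at pos -2, read 0 -> (A,0)->write 0,move R,goto B. Now: state=B, head=-1, tape[-3..4]=00010100 (head:   ^)
Step 9: in state B at pos -1, read 0 -> (B,0)->write 1,move R,goto C. Now: state=C, head=0, tape[-3..4]=00110100 (head:    ^)
Head positions at steps 0..9: starting at 1, distinct positions visited = {-2, -1, 0, 1, 2, 3} -> 6 position(s)

Answer: 6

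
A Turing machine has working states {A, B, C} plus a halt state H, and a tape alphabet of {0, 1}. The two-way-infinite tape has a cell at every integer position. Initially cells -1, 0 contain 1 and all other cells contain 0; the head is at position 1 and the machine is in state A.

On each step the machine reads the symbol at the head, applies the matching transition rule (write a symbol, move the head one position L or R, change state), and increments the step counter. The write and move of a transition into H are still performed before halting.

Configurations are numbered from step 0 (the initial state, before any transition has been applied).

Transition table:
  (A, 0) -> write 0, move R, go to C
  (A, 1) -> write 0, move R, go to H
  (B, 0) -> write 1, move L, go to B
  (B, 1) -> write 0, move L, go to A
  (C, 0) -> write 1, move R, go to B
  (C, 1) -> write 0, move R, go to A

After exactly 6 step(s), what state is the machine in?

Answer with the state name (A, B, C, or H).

Step 1: in state A at pos 1, read 0 -> (A,0)->write 0,move R,goto C. Now: state=C, head=2, tape[-2..3]=011000 (head:     ^)
Step 2: in state C at pos 2, read 0 -> (C,0)->write 1,move R,goto B. Now: state=B, head=3, tape[-2..4]=0110100 (head:      ^)
Step 3: in state B at pos 3, read 0 -> (B,0)->write 1,move L,goto B. Now: state=B, head=2, tape[-2..4]=0110110 (head:     ^)
Step 4: in state B at pos 2, read 1 -> (B,1)->write 0,move L,goto A. Now: state=A, head=1, tape[-2..4]=0110010 (head:    ^)
Step 5: in state A at pos 1, read 0 -> (A,0)->write 0,move R,goto C. Now: state=C, head=2, tape[-2..4]=0110010 (head:     ^)
Step 6: in state C at pos 2, read 0 -> (C,0)->write 1,move R,goto B. Now: state=B, head=3, tape[-2..4]=0110110 (head:      ^)

Answer: B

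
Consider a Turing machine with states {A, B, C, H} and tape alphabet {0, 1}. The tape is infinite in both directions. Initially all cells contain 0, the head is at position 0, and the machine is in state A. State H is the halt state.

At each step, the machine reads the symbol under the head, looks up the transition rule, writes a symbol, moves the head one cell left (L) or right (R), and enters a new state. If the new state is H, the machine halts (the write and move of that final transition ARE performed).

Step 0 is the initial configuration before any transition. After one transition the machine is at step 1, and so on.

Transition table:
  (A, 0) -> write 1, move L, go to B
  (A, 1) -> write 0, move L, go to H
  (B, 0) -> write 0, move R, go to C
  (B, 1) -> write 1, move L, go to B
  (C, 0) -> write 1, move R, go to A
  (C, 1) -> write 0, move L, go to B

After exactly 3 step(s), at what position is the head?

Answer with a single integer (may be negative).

Step 1: in state A at pos 0, read 0 -> (A,0)->write 1,move L,goto B. Now: state=B, head=-1, tape[-2..1]=0010 (head:  ^)
Step 2: in state B at pos -1, read 0 -> (B,0)->write 0,move R,goto C. Now: state=C, head=0, tape[-2..1]=0010 (head:   ^)
Step 3: in state C at pos 0, read 1 -> (C,1)->write 0,move L,goto B. Now: state=B, head=-1, tape[-2..1]=0000 (head:  ^)

Answer: -1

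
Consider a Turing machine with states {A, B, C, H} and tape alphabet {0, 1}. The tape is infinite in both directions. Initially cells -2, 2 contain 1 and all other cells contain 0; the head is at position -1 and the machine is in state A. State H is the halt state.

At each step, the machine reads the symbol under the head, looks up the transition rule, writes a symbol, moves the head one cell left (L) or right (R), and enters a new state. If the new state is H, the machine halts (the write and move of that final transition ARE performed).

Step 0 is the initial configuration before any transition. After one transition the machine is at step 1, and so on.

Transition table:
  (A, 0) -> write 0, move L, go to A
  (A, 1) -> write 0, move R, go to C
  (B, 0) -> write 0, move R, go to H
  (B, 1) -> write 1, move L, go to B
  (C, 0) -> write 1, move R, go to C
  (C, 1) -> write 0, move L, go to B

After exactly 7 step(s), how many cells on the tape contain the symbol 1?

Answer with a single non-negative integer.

Step 1: in state A at pos -1, read 0 -> (A,0)->write 0,move L,goto A. Now: state=A, head=-2, tape[-3..3]=0100010 (head:  ^)
Step 2: in state A at pos -2, read 1 -> (A,1)->write 0,move R,goto C. Now: state=C, head=-1, tape[-3..3]=0000010 (head:   ^)
Step 3: in state C at pos -1, read 0 -> (C,0)->write 1,move R,goto C. Now: state=C, head=0, tape[-3..3]=0010010 (head:    ^)
Step 4: in state C at pos 0, read 0 -> (C,0)->write 1,move R,goto C. Now: state=C, head=1, tape[-3..3]=0011010 (head:     ^)
Step 5: in state C at pos 1, read 0 -> (C,0)->write 1,move R,goto C. Now: state=C, head=2, tape[-3..3]=0011110 (head:      ^)
Step 6: in state C at pos 2, read 1 -> (C,1)->write 0,move L,goto B. Now: state=B, head=1, tape[-3..3]=0011100 (head:     ^)
Step 7: in state B at pos 1, read 1 -> (B,1)->write 1,move L,goto B. Now: state=B, head=0, tape[-3..3]=0011100 (head:    ^)
Cells containing 1 after step 7: {-1, 0, 1} -> 3 cell(s)

Answer: 3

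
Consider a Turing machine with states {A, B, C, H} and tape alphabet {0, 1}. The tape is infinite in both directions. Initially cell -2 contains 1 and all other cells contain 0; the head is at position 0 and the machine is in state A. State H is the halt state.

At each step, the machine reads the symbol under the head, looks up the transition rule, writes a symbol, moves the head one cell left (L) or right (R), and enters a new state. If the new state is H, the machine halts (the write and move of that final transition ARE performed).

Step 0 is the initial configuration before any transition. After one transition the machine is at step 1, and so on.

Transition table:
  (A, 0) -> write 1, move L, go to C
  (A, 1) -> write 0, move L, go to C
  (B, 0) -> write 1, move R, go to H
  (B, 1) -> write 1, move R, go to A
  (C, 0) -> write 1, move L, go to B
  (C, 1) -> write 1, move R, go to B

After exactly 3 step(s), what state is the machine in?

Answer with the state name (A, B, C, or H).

Answer: A

Derivation:
Step 1: in state A at pos 0, read 0 -> (A,0)->write 1,move L,goto C. Now: state=C, head=-1, tape[-3..1]=01010 (head:   ^)
Step 2: in state C at pos -1, read 0 -> (C,0)->write 1,move L,goto B. Now: state=B, head=-2, tape[-3..1]=01110 (head:  ^)
Step 3: in state B at pos -2, read 1 -> (B,1)->write 1,move R,goto A. Now: state=A, head=-1, tape[-3..1]=01110 (head:   ^)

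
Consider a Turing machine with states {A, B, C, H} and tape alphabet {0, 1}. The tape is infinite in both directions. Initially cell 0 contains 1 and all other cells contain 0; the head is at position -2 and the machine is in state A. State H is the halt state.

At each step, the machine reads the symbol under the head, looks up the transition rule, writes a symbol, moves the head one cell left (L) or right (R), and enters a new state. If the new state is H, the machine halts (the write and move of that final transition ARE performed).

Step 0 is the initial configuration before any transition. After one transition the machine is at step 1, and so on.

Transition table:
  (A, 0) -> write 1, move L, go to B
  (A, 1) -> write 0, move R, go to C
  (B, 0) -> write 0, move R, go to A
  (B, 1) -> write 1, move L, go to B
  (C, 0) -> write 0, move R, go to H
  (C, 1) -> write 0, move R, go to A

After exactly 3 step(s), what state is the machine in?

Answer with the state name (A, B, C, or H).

Answer: C

Derivation:
Step 1: in state A at pos -2, read 0 -> (A,0)->write 1,move L,goto B. Now: state=B, head=-3, tape[-4..1]=001010 (head:  ^)
Step 2: in state B at pos -3, read 0 -> (B,0)->write 0,move R,goto A. Now: state=A, head=-2, tape[-4..1]=001010 (head:   ^)
Step 3: in state A at pos -2, read 1 -> (A,1)->write 0,move R,goto C. Now: state=C, head=-1, tape[-4..1]=000010 (head:    ^)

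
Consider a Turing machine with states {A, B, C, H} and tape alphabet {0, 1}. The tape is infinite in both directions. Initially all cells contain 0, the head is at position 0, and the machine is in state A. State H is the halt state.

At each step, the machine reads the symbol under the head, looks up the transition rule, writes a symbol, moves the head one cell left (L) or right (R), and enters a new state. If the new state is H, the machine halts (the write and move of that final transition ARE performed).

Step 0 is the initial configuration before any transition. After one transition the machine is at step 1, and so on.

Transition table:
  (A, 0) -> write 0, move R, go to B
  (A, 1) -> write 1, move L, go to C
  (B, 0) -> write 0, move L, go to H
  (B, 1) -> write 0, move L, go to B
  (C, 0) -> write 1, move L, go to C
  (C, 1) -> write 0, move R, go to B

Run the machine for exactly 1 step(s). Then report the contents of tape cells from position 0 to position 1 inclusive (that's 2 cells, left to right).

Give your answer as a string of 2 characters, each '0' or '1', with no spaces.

Answer: 00

Derivation:
Step 1: in state A at pos 0, read 0 -> (A,0)->write 0,move R,goto B. Now: state=B, head=1, tape[-1..2]=0000 (head:   ^)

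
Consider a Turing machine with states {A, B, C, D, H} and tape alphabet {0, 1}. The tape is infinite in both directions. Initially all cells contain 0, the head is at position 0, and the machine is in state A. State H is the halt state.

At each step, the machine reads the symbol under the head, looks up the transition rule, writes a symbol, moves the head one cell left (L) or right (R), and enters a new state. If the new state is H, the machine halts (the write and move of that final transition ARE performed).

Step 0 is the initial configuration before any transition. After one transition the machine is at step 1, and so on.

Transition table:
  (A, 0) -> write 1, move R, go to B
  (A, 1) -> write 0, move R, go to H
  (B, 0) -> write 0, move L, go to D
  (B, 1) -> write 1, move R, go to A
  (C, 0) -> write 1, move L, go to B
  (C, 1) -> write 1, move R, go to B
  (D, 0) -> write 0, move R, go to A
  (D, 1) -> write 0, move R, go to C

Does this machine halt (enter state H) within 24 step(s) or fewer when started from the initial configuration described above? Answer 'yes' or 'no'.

Answer: yes

Derivation:
Step 1: in state A at pos 0, read 0 -> (A,0)->write 1,move R,goto B. Now: state=B, head=1, tape[-1..2]=0100 (head:   ^)
Step 2: in state B at pos 1, read 0 -> (B,0)->write 0,move L,goto D. Now: state=D, head=0, tape[-1..2]=0100 (head:  ^)
Step 3: in state D at pos 0, read 1 -> (D,1)->write 0,move R,goto C. Now: state=C, head=1, tape[-1..2]=0000 (head:   ^)
Step 4: in state C at pos 1, read 0 -> (C,0)->write 1,move L,goto B. Now: state=B, head=0, tape[-1..2]=0010 (head:  ^)
Step 5: in state B at pos 0, read 0 -> (B,0)->write 0,move L,goto D. Now: state=D, head=-1, tape[-2..2]=00010 (head:  ^)
Step 6: in state D at pos -1, read 0 -> (D,0)->write 0,move R,goto A. Now: state=A, head=0, tape[-2..2]=00010 (head:   ^)
Step 7: in state A at pos 0, read 0 -> (A,0)->write 1,move R,goto B. Now: state=B, head=1, tape[-2..2]=00110 (head:    ^)
Step 8: in state B at pos 1, read 1 -> (B,1)->write 1,move R,goto A. Now: state=A, head=2, tape[-2..3]=001100 (head:     ^)
Step 9: in state A at pos 2, read 0 -> (A,0)->write 1,move R,goto B. Now: state=B, head=3, tape[-2..4]=0011100 (head:      ^)
Step 10: in state B at pos 3, read 0 -> (B,0)->write 0,move L,goto D. Now: state=D, head=2, tape[-2..4]=0011100 (head:     ^)
Step 11: in state D at pos 2, read 1 -> (D,1)->write 0,move R,goto C. Now: state=C, head=3, tape[-2..4]=0011000 (head:      ^)
Step 12: in state C at pos 3, read 0 -> (C,0)->write 1,move L,goto B. Now: state=B, head=2, tape[-2..4]=0011010 (head:     ^)
Step 13: in state B at pos 2, read 0 -> (B,0)->write 0,move L,goto D. Now: state=D, head=1, tape[-2..4]=0011010 (head:    ^)
Step 14: in state D at pos 1, read 1 -> (D,1)->write 0,move R,goto C. Now: state=C, head=2, tape[-2..4]=0010010 (head:     ^)
Step 15: in state C at pos 2, read 0 -> (C,0)->write 1,move L,goto B. Now: state=B, head=1, tape[-2..4]=0010110 (head:    ^)
Step 16: in state B at pos 1, read 0 -> (B,0)->write 0,move L,goto D. Now: state=D, head=0, tape[-2..4]=0010110 (head:   ^)
Step 17: in state D at pos 0, read 1 -> (D,1)->write 0,move R,goto C. Now: state=C, head=1, tape[-2..4]=0000110 (head:    ^)
Step 18: in state C at pos 1, read 0 -> (C,0)->write 1,move L,goto B. Now: state=B, head=0, tape[-2..4]=0001110 (head:   ^)
Step 19: in state B at pos 0, read 0 -> (B,0)->write 0,move L,goto D. Now: state=D, head=-1, tape[-2..4]=0001110 (head:  ^)
Step 20: in state D at pos -1, read 0 -> (D,0)->write 0,move R,goto A. Now: state=A, head=0, tape[-2..4]=0001110 (head:   ^)
Step 21: in state A at pos 0, read 0 -> (A,0)->write 1,move R,goto B. Now: state=B, head=1, tape[-2..4]=0011110 (head:    ^)
Step 22: in state B at pos 1, read 1 -> (B,1)->write 1,move R,goto A. Now: state=A, head=2, tape[-2..4]=0011110 (head:     ^)
Step 23: in state A at pos 2, read 1 -> (A,1)->write 0,move R,goto H. Now: state=H, head=3, tape[-2..4]=0011010 (head:      ^)
State H reached at step 23; 23 <= 24 -> yes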